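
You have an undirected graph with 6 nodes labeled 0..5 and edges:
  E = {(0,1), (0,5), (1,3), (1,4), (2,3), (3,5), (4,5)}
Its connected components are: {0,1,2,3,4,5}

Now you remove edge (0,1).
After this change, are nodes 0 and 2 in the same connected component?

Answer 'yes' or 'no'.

Initial components: {0,1,2,3,4,5}
Removing edge (0,1): not a bridge — component count unchanged at 1.
New components: {0,1,2,3,4,5}
Are 0 and 2 in the same component? yes

Answer: yes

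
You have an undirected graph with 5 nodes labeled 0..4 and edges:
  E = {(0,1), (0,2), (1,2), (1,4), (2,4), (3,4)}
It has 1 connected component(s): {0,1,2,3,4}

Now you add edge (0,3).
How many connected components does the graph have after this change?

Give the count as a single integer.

Answer: 1

Derivation:
Initial component count: 1
Add (0,3): endpoints already in same component. Count unchanged: 1.
New component count: 1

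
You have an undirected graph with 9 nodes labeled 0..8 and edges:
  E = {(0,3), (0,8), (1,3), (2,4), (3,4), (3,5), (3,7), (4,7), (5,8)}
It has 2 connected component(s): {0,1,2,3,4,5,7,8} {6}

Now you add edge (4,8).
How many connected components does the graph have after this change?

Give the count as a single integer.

Answer: 2

Derivation:
Initial component count: 2
Add (4,8): endpoints already in same component. Count unchanged: 2.
New component count: 2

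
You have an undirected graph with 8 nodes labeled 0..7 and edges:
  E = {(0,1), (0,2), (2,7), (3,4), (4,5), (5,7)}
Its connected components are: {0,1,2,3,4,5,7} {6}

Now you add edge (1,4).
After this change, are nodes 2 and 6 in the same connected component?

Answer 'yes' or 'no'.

Initial components: {0,1,2,3,4,5,7} {6}
Adding edge (1,4): both already in same component {0,1,2,3,4,5,7}. No change.
New components: {0,1,2,3,4,5,7} {6}
Are 2 and 6 in the same component? no

Answer: no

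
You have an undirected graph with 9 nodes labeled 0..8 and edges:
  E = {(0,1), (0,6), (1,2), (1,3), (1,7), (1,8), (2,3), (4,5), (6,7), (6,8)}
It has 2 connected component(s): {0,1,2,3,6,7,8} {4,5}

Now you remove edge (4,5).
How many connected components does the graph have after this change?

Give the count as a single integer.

Answer: 3

Derivation:
Initial component count: 2
Remove (4,5): it was a bridge. Count increases: 2 -> 3.
  After removal, components: {0,1,2,3,6,7,8} {4} {5}
New component count: 3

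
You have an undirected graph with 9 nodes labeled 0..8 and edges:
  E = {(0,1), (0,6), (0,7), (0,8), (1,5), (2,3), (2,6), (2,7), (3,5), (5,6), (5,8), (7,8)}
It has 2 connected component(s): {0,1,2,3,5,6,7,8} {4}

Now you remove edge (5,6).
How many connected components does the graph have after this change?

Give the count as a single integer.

Answer: 2

Derivation:
Initial component count: 2
Remove (5,6): not a bridge. Count unchanged: 2.
  After removal, components: {0,1,2,3,5,6,7,8} {4}
New component count: 2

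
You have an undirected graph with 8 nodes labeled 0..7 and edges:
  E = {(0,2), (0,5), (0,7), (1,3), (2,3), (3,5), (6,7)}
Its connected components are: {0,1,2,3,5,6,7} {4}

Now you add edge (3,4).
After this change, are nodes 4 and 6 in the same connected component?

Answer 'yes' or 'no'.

Initial components: {0,1,2,3,5,6,7} {4}
Adding edge (3,4): merges {0,1,2,3,5,6,7} and {4}.
New components: {0,1,2,3,4,5,6,7}
Are 4 and 6 in the same component? yes

Answer: yes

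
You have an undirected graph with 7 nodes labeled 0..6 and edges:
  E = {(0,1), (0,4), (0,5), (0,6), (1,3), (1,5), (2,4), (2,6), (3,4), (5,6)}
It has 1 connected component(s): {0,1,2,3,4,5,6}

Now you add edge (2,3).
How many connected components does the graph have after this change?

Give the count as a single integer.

Initial component count: 1
Add (2,3): endpoints already in same component. Count unchanged: 1.
New component count: 1

Answer: 1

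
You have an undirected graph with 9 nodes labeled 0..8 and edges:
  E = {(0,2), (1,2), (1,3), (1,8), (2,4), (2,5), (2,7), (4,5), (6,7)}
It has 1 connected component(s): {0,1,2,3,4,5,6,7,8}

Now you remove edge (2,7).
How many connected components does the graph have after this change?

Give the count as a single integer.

Initial component count: 1
Remove (2,7): it was a bridge. Count increases: 1 -> 2.
  After removal, components: {0,1,2,3,4,5,8} {6,7}
New component count: 2

Answer: 2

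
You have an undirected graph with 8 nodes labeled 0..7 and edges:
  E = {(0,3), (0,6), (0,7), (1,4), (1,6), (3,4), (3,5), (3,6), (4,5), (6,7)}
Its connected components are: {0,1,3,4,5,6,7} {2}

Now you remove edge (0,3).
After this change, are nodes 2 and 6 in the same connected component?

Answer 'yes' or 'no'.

Initial components: {0,1,3,4,5,6,7} {2}
Removing edge (0,3): not a bridge — component count unchanged at 2.
New components: {0,1,3,4,5,6,7} {2}
Are 2 and 6 in the same component? no

Answer: no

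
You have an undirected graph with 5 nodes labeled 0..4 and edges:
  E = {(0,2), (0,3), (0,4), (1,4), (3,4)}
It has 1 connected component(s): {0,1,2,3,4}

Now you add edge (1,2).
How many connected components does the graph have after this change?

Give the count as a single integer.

Initial component count: 1
Add (1,2): endpoints already in same component. Count unchanged: 1.
New component count: 1

Answer: 1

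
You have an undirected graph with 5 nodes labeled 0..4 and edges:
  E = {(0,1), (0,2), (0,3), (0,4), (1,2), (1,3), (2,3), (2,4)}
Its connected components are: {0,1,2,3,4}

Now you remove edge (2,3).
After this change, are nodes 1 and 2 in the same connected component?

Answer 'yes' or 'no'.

Initial components: {0,1,2,3,4}
Removing edge (2,3): not a bridge — component count unchanged at 1.
New components: {0,1,2,3,4}
Are 1 and 2 in the same component? yes

Answer: yes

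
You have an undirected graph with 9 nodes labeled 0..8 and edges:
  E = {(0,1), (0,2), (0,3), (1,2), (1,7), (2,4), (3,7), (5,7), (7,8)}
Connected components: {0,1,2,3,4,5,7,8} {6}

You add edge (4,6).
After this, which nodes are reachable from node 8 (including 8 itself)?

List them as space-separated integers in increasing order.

Answer: 0 1 2 3 4 5 6 7 8

Derivation:
Before: nodes reachable from 8: {0,1,2,3,4,5,7,8}
Adding (4,6): merges 8's component with another. Reachability grows.
After: nodes reachable from 8: {0,1,2,3,4,5,6,7,8}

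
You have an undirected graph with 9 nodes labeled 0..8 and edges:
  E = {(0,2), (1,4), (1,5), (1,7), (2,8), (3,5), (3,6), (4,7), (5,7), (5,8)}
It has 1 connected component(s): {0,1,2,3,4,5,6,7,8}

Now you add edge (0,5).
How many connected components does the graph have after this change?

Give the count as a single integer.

Answer: 1

Derivation:
Initial component count: 1
Add (0,5): endpoints already in same component. Count unchanged: 1.
New component count: 1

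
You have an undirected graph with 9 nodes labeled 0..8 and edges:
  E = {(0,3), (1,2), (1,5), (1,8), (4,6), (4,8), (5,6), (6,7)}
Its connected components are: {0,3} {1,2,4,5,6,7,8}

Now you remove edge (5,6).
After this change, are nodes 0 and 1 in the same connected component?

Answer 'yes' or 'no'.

Answer: no

Derivation:
Initial components: {0,3} {1,2,4,5,6,7,8}
Removing edge (5,6): not a bridge — component count unchanged at 2.
New components: {0,3} {1,2,4,5,6,7,8}
Are 0 and 1 in the same component? no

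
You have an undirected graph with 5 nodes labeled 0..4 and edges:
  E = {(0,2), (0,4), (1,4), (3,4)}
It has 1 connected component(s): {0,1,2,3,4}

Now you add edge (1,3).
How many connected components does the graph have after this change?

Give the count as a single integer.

Initial component count: 1
Add (1,3): endpoints already in same component. Count unchanged: 1.
New component count: 1

Answer: 1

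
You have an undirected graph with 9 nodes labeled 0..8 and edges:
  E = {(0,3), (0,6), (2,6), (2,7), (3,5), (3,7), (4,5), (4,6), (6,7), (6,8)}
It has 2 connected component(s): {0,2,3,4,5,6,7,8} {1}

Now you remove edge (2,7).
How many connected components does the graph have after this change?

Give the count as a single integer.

Answer: 2

Derivation:
Initial component count: 2
Remove (2,7): not a bridge. Count unchanged: 2.
  After removal, components: {0,2,3,4,5,6,7,8} {1}
New component count: 2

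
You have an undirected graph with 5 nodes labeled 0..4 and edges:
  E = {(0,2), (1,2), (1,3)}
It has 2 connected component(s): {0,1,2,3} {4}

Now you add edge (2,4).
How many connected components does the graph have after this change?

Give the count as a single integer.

Initial component count: 2
Add (2,4): merges two components. Count decreases: 2 -> 1.
New component count: 1

Answer: 1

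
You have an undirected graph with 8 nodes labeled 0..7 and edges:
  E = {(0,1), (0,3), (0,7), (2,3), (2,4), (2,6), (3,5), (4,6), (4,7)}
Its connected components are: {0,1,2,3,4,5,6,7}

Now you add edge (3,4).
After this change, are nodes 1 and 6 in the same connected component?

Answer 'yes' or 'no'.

Initial components: {0,1,2,3,4,5,6,7}
Adding edge (3,4): both already in same component {0,1,2,3,4,5,6,7}. No change.
New components: {0,1,2,3,4,5,6,7}
Are 1 and 6 in the same component? yes

Answer: yes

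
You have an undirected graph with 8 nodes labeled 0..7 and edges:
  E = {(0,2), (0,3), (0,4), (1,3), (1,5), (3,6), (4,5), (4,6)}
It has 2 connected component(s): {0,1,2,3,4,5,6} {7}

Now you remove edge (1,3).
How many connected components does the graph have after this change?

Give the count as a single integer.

Answer: 2

Derivation:
Initial component count: 2
Remove (1,3): not a bridge. Count unchanged: 2.
  After removal, components: {0,1,2,3,4,5,6} {7}
New component count: 2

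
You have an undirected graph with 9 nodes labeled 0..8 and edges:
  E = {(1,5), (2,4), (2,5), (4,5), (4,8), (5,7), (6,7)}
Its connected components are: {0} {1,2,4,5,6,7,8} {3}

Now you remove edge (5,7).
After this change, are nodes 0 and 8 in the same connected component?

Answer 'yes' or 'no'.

Initial components: {0} {1,2,4,5,6,7,8} {3}
Removing edge (5,7): it was a bridge — component count 3 -> 4.
New components: {0} {1,2,4,5,8} {3} {6,7}
Are 0 and 8 in the same component? no

Answer: no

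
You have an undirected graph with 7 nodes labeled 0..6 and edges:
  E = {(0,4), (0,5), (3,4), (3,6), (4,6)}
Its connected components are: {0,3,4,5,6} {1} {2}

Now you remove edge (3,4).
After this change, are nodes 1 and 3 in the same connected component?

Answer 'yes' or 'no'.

Initial components: {0,3,4,5,6} {1} {2}
Removing edge (3,4): not a bridge — component count unchanged at 3.
New components: {0,3,4,5,6} {1} {2}
Are 1 and 3 in the same component? no

Answer: no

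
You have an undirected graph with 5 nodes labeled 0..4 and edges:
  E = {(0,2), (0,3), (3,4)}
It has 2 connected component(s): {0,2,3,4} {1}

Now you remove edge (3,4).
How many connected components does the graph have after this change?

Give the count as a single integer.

Answer: 3

Derivation:
Initial component count: 2
Remove (3,4): it was a bridge. Count increases: 2 -> 3.
  After removal, components: {0,2,3} {1} {4}
New component count: 3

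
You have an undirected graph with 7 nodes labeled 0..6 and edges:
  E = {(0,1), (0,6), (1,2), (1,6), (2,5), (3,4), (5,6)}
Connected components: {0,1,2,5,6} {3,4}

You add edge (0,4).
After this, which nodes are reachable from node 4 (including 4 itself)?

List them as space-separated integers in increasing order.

Before: nodes reachable from 4: {3,4}
Adding (0,4): merges 4's component with another. Reachability grows.
After: nodes reachable from 4: {0,1,2,3,4,5,6}

Answer: 0 1 2 3 4 5 6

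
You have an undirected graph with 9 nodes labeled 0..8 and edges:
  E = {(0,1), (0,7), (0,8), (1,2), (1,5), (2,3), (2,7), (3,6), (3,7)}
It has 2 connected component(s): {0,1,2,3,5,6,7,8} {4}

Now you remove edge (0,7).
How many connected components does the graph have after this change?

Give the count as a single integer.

Initial component count: 2
Remove (0,7): not a bridge. Count unchanged: 2.
  After removal, components: {0,1,2,3,5,6,7,8} {4}
New component count: 2

Answer: 2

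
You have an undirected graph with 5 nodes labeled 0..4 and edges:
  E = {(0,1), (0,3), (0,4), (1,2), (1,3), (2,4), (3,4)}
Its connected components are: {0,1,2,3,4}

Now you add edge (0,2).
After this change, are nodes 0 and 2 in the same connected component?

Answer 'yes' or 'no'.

Answer: yes

Derivation:
Initial components: {0,1,2,3,4}
Adding edge (0,2): both already in same component {0,1,2,3,4}. No change.
New components: {0,1,2,3,4}
Are 0 and 2 in the same component? yes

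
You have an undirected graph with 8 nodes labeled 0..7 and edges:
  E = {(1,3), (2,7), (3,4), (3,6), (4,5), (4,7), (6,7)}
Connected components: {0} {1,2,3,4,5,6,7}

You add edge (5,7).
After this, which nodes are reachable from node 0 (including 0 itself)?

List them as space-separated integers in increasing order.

Answer: 0

Derivation:
Before: nodes reachable from 0: {0}
Adding (5,7): both endpoints already in same component. Reachability from 0 unchanged.
After: nodes reachable from 0: {0}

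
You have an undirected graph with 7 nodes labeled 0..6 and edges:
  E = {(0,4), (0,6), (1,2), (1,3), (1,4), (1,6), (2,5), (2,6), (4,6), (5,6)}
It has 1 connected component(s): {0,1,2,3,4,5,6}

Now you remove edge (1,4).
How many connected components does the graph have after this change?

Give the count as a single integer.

Answer: 1

Derivation:
Initial component count: 1
Remove (1,4): not a bridge. Count unchanged: 1.
  After removal, components: {0,1,2,3,4,5,6}
New component count: 1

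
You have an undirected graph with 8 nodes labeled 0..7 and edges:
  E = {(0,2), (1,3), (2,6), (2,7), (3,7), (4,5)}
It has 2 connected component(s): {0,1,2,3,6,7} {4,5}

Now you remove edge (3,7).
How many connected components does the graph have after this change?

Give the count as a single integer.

Initial component count: 2
Remove (3,7): it was a bridge. Count increases: 2 -> 3.
  After removal, components: {0,2,6,7} {1,3} {4,5}
New component count: 3

Answer: 3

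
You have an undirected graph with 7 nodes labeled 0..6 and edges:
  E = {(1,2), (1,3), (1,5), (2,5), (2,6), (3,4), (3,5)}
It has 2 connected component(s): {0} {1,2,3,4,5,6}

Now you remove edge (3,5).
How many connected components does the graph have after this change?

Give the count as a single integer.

Initial component count: 2
Remove (3,5): not a bridge. Count unchanged: 2.
  After removal, components: {0} {1,2,3,4,5,6}
New component count: 2

Answer: 2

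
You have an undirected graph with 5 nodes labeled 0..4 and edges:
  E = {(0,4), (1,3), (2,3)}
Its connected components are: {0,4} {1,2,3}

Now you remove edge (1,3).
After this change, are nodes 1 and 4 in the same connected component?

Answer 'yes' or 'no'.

Initial components: {0,4} {1,2,3}
Removing edge (1,3): it was a bridge — component count 2 -> 3.
New components: {0,4} {1} {2,3}
Are 1 and 4 in the same component? no

Answer: no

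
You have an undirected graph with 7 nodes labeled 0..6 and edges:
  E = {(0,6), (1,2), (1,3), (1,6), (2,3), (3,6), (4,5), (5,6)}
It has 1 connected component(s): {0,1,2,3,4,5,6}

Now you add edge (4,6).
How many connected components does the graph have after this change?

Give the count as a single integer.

Initial component count: 1
Add (4,6): endpoints already in same component. Count unchanged: 1.
New component count: 1

Answer: 1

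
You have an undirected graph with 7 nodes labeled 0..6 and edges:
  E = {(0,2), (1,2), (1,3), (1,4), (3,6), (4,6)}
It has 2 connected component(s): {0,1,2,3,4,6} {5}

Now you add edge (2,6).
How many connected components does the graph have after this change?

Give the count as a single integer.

Answer: 2

Derivation:
Initial component count: 2
Add (2,6): endpoints already in same component. Count unchanged: 2.
New component count: 2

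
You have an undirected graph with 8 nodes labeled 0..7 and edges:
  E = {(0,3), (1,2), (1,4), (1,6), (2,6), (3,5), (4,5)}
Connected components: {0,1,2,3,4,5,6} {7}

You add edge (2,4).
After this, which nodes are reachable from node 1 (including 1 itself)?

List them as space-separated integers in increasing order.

Before: nodes reachable from 1: {0,1,2,3,4,5,6}
Adding (2,4): both endpoints already in same component. Reachability from 1 unchanged.
After: nodes reachable from 1: {0,1,2,3,4,5,6}

Answer: 0 1 2 3 4 5 6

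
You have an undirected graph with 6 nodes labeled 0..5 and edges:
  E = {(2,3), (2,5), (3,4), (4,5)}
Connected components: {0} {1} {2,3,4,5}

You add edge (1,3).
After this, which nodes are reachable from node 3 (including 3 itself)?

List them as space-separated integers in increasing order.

Before: nodes reachable from 3: {2,3,4,5}
Adding (1,3): merges 3's component with another. Reachability grows.
After: nodes reachable from 3: {1,2,3,4,5}

Answer: 1 2 3 4 5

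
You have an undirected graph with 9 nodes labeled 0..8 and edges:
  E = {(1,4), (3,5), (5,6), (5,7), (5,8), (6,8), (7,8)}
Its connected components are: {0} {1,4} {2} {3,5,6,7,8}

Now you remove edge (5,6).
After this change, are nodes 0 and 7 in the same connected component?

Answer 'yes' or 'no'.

Answer: no

Derivation:
Initial components: {0} {1,4} {2} {3,5,6,7,8}
Removing edge (5,6): not a bridge — component count unchanged at 4.
New components: {0} {1,4} {2} {3,5,6,7,8}
Are 0 and 7 in the same component? no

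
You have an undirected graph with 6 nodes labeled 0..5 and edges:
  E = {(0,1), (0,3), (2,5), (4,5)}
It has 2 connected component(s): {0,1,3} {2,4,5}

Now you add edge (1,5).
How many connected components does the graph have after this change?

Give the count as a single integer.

Answer: 1

Derivation:
Initial component count: 2
Add (1,5): merges two components. Count decreases: 2 -> 1.
New component count: 1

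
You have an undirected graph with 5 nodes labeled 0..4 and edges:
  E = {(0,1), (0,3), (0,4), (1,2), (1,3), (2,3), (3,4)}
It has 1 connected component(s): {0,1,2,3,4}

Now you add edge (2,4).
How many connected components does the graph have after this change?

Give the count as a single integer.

Initial component count: 1
Add (2,4): endpoints already in same component. Count unchanged: 1.
New component count: 1

Answer: 1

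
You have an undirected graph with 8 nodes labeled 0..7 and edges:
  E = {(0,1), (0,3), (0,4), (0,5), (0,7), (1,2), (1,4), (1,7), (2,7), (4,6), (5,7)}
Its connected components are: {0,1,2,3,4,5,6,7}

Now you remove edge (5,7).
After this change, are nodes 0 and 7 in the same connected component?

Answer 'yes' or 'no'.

Answer: yes

Derivation:
Initial components: {0,1,2,3,4,5,6,7}
Removing edge (5,7): not a bridge — component count unchanged at 1.
New components: {0,1,2,3,4,5,6,7}
Are 0 and 7 in the same component? yes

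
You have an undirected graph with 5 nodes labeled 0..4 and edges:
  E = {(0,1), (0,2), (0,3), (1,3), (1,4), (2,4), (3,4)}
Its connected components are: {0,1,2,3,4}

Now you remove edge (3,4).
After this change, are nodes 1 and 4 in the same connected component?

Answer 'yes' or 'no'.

Initial components: {0,1,2,3,4}
Removing edge (3,4): not a bridge — component count unchanged at 1.
New components: {0,1,2,3,4}
Are 1 and 4 in the same component? yes

Answer: yes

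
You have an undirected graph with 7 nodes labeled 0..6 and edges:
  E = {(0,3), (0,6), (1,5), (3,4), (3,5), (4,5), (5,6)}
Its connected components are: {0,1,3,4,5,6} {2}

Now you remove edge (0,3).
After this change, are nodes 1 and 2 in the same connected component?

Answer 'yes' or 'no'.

Answer: no

Derivation:
Initial components: {0,1,3,4,5,6} {2}
Removing edge (0,3): not a bridge — component count unchanged at 2.
New components: {0,1,3,4,5,6} {2}
Are 1 and 2 in the same component? no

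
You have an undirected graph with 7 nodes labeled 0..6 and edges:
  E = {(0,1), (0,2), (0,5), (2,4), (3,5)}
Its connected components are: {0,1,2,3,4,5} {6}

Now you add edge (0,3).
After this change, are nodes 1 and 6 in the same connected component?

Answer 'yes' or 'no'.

Answer: no

Derivation:
Initial components: {0,1,2,3,4,5} {6}
Adding edge (0,3): both already in same component {0,1,2,3,4,5}. No change.
New components: {0,1,2,3,4,5} {6}
Are 1 and 6 in the same component? no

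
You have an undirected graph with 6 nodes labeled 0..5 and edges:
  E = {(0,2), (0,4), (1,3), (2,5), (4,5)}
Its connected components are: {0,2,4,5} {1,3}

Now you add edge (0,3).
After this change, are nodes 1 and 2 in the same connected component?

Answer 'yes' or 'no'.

Initial components: {0,2,4,5} {1,3}
Adding edge (0,3): merges {0,2,4,5} and {1,3}.
New components: {0,1,2,3,4,5}
Are 1 and 2 in the same component? yes

Answer: yes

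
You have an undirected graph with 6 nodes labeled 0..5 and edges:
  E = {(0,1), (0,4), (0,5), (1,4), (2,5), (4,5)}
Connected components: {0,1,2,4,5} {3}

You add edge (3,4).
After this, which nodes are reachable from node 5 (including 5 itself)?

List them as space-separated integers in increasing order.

Before: nodes reachable from 5: {0,1,2,4,5}
Adding (3,4): merges 5's component with another. Reachability grows.
After: nodes reachable from 5: {0,1,2,3,4,5}

Answer: 0 1 2 3 4 5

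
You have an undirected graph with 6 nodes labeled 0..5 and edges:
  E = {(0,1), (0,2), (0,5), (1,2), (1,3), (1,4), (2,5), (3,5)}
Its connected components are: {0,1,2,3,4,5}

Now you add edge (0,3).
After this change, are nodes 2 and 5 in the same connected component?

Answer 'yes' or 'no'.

Initial components: {0,1,2,3,4,5}
Adding edge (0,3): both already in same component {0,1,2,3,4,5}. No change.
New components: {0,1,2,3,4,5}
Are 2 and 5 in the same component? yes

Answer: yes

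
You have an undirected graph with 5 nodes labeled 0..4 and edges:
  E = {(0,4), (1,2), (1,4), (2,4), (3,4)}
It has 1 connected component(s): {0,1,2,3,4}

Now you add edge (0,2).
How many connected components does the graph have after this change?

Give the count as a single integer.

Initial component count: 1
Add (0,2): endpoints already in same component. Count unchanged: 1.
New component count: 1

Answer: 1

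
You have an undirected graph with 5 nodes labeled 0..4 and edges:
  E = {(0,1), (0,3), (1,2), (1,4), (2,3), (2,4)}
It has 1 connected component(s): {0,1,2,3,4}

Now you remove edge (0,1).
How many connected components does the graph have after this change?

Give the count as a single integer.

Answer: 1

Derivation:
Initial component count: 1
Remove (0,1): not a bridge. Count unchanged: 1.
  After removal, components: {0,1,2,3,4}
New component count: 1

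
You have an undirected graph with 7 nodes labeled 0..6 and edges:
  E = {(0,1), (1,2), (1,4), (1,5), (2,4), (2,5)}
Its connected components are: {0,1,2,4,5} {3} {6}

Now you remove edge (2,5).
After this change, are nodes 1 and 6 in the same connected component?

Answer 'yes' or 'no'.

Initial components: {0,1,2,4,5} {3} {6}
Removing edge (2,5): not a bridge — component count unchanged at 3.
New components: {0,1,2,4,5} {3} {6}
Are 1 and 6 in the same component? no

Answer: no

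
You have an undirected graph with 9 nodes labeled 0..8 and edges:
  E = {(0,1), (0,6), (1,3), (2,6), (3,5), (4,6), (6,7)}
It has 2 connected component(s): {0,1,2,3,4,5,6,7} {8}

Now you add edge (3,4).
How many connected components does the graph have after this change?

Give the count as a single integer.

Initial component count: 2
Add (3,4): endpoints already in same component. Count unchanged: 2.
New component count: 2

Answer: 2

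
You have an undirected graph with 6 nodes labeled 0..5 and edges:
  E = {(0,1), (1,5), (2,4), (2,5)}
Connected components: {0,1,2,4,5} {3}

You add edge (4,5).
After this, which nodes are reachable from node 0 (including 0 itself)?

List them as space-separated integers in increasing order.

Before: nodes reachable from 0: {0,1,2,4,5}
Adding (4,5): both endpoints already in same component. Reachability from 0 unchanged.
After: nodes reachable from 0: {0,1,2,4,5}

Answer: 0 1 2 4 5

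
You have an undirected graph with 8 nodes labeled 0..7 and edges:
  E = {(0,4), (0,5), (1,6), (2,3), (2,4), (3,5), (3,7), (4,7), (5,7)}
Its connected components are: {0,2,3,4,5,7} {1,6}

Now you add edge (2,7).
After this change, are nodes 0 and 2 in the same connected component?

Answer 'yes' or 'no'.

Initial components: {0,2,3,4,5,7} {1,6}
Adding edge (2,7): both already in same component {0,2,3,4,5,7}. No change.
New components: {0,2,3,4,5,7} {1,6}
Are 0 and 2 in the same component? yes

Answer: yes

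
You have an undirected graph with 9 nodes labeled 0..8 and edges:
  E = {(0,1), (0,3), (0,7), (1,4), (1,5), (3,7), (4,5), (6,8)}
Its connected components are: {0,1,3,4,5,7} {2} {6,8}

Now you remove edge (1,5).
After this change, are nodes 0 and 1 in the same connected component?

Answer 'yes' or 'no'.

Answer: yes

Derivation:
Initial components: {0,1,3,4,5,7} {2} {6,8}
Removing edge (1,5): not a bridge — component count unchanged at 3.
New components: {0,1,3,4,5,7} {2} {6,8}
Are 0 and 1 in the same component? yes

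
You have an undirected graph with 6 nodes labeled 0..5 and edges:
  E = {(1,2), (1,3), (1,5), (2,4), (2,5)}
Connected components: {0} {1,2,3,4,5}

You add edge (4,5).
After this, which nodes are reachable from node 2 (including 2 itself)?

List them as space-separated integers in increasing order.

Answer: 1 2 3 4 5

Derivation:
Before: nodes reachable from 2: {1,2,3,4,5}
Adding (4,5): both endpoints already in same component. Reachability from 2 unchanged.
After: nodes reachable from 2: {1,2,3,4,5}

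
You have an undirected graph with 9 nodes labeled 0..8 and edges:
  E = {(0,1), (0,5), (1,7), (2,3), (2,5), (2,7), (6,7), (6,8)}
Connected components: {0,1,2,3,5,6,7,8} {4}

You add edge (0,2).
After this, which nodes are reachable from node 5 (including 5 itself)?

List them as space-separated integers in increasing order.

Before: nodes reachable from 5: {0,1,2,3,5,6,7,8}
Adding (0,2): both endpoints already in same component. Reachability from 5 unchanged.
After: nodes reachable from 5: {0,1,2,3,5,6,7,8}

Answer: 0 1 2 3 5 6 7 8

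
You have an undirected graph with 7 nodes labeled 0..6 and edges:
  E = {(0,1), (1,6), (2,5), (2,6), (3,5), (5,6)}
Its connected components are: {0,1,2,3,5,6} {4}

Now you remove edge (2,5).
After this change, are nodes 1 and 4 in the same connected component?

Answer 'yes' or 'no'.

Answer: no

Derivation:
Initial components: {0,1,2,3,5,6} {4}
Removing edge (2,5): not a bridge — component count unchanged at 2.
New components: {0,1,2,3,5,6} {4}
Are 1 and 4 in the same component? no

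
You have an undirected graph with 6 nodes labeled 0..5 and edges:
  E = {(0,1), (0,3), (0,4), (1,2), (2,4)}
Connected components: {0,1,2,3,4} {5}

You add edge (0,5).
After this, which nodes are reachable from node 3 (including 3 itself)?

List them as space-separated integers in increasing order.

Answer: 0 1 2 3 4 5

Derivation:
Before: nodes reachable from 3: {0,1,2,3,4}
Adding (0,5): merges 3's component with another. Reachability grows.
After: nodes reachable from 3: {0,1,2,3,4,5}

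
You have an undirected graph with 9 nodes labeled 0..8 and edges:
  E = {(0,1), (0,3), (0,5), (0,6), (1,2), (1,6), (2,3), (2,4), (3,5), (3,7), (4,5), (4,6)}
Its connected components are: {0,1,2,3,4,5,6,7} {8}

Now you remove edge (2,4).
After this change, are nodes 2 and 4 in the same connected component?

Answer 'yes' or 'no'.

Initial components: {0,1,2,3,4,5,6,7} {8}
Removing edge (2,4): not a bridge — component count unchanged at 2.
New components: {0,1,2,3,4,5,6,7} {8}
Are 2 and 4 in the same component? yes

Answer: yes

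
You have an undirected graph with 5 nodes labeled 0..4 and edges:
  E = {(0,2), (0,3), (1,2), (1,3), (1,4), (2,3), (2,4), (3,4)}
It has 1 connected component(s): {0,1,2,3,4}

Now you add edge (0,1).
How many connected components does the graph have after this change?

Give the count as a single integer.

Answer: 1

Derivation:
Initial component count: 1
Add (0,1): endpoints already in same component. Count unchanged: 1.
New component count: 1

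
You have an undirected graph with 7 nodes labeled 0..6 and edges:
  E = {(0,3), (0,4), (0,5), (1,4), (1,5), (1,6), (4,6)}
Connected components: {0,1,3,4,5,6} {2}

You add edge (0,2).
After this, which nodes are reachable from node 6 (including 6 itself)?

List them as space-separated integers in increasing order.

Answer: 0 1 2 3 4 5 6

Derivation:
Before: nodes reachable from 6: {0,1,3,4,5,6}
Adding (0,2): merges 6's component with another. Reachability grows.
After: nodes reachable from 6: {0,1,2,3,4,5,6}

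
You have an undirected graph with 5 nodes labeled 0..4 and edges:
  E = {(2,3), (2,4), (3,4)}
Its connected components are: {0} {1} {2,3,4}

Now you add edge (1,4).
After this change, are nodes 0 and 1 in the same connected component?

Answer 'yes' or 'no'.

Initial components: {0} {1} {2,3,4}
Adding edge (1,4): merges {1} and {2,3,4}.
New components: {0} {1,2,3,4}
Are 0 and 1 in the same component? no

Answer: no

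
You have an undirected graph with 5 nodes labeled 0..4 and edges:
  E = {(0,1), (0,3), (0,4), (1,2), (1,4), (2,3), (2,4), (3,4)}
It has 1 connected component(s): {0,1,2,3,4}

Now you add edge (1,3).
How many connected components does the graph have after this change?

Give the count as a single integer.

Answer: 1

Derivation:
Initial component count: 1
Add (1,3): endpoints already in same component. Count unchanged: 1.
New component count: 1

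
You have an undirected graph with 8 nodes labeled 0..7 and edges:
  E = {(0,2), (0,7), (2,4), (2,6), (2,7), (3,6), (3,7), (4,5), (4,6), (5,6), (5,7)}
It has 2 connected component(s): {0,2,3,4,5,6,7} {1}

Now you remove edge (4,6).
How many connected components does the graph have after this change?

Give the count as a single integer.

Initial component count: 2
Remove (4,6): not a bridge. Count unchanged: 2.
  After removal, components: {0,2,3,4,5,6,7} {1}
New component count: 2

Answer: 2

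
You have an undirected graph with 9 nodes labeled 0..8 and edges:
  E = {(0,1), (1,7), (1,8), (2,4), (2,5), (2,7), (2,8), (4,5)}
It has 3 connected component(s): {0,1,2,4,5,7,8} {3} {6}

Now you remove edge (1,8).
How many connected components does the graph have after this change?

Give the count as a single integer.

Initial component count: 3
Remove (1,8): not a bridge. Count unchanged: 3.
  After removal, components: {0,1,2,4,5,7,8} {3} {6}
New component count: 3

Answer: 3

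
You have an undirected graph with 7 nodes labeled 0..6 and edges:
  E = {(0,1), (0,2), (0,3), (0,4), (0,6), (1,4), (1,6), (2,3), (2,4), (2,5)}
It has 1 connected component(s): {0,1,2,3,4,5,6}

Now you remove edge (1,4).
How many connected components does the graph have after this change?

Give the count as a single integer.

Initial component count: 1
Remove (1,4): not a bridge. Count unchanged: 1.
  After removal, components: {0,1,2,3,4,5,6}
New component count: 1

Answer: 1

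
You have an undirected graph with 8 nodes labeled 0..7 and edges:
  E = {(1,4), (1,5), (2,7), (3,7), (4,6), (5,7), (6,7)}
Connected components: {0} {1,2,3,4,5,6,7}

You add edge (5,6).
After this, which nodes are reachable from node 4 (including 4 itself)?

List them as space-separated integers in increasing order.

Answer: 1 2 3 4 5 6 7

Derivation:
Before: nodes reachable from 4: {1,2,3,4,5,6,7}
Adding (5,6): both endpoints already in same component. Reachability from 4 unchanged.
After: nodes reachable from 4: {1,2,3,4,5,6,7}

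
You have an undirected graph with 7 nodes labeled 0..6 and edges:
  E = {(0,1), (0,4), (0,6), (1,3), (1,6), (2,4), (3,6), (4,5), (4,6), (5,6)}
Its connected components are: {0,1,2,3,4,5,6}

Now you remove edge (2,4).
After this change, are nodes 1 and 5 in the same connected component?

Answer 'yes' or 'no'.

Initial components: {0,1,2,3,4,5,6}
Removing edge (2,4): it was a bridge — component count 1 -> 2.
New components: {0,1,3,4,5,6} {2}
Are 1 and 5 in the same component? yes

Answer: yes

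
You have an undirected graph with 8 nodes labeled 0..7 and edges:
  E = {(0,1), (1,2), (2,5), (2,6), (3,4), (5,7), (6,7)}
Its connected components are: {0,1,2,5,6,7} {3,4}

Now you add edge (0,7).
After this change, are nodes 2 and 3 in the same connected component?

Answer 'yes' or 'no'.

Initial components: {0,1,2,5,6,7} {3,4}
Adding edge (0,7): both already in same component {0,1,2,5,6,7}. No change.
New components: {0,1,2,5,6,7} {3,4}
Are 2 and 3 in the same component? no

Answer: no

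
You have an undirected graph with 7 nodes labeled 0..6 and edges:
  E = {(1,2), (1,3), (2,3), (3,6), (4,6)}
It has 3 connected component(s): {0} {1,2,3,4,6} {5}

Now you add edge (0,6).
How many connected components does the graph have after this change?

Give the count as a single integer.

Initial component count: 3
Add (0,6): merges two components. Count decreases: 3 -> 2.
New component count: 2

Answer: 2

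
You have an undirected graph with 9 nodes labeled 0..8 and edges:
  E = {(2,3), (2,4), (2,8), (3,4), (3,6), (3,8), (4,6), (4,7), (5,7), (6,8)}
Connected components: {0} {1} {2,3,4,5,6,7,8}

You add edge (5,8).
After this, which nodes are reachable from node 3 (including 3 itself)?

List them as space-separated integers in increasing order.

Answer: 2 3 4 5 6 7 8

Derivation:
Before: nodes reachable from 3: {2,3,4,5,6,7,8}
Adding (5,8): both endpoints already in same component. Reachability from 3 unchanged.
After: nodes reachable from 3: {2,3,4,5,6,7,8}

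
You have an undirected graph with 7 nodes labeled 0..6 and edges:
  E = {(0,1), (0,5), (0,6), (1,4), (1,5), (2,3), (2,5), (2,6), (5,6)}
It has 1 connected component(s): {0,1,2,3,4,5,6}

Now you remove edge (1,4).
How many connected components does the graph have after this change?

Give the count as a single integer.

Answer: 2

Derivation:
Initial component count: 1
Remove (1,4): it was a bridge. Count increases: 1 -> 2.
  After removal, components: {0,1,2,3,5,6} {4}
New component count: 2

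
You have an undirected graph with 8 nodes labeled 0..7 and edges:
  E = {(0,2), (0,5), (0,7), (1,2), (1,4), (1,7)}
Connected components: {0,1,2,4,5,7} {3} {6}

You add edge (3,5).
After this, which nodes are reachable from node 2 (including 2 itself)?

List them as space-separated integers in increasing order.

Before: nodes reachable from 2: {0,1,2,4,5,7}
Adding (3,5): merges 2's component with another. Reachability grows.
After: nodes reachable from 2: {0,1,2,3,4,5,7}

Answer: 0 1 2 3 4 5 7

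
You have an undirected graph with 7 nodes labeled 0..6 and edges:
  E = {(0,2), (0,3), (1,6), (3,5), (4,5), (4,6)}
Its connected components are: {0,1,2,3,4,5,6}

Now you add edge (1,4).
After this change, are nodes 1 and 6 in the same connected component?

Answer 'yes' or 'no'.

Initial components: {0,1,2,3,4,5,6}
Adding edge (1,4): both already in same component {0,1,2,3,4,5,6}. No change.
New components: {0,1,2,3,4,5,6}
Are 1 and 6 in the same component? yes

Answer: yes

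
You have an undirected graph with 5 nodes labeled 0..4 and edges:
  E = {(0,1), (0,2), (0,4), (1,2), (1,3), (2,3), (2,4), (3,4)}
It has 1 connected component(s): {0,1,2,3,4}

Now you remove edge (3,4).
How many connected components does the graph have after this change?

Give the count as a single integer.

Initial component count: 1
Remove (3,4): not a bridge. Count unchanged: 1.
  After removal, components: {0,1,2,3,4}
New component count: 1

Answer: 1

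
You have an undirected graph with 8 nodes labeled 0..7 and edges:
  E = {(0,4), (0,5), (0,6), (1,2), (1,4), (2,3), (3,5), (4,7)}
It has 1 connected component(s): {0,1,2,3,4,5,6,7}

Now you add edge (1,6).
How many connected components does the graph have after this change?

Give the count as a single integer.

Initial component count: 1
Add (1,6): endpoints already in same component. Count unchanged: 1.
New component count: 1

Answer: 1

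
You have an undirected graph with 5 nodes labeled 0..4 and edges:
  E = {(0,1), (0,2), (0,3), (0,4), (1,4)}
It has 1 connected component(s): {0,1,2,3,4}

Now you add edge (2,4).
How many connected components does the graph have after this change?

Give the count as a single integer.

Answer: 1

Derivation:
Initial component count: 1
Add (2,4): endpoints already in same component. Count unchanged: 1.
New component count: 1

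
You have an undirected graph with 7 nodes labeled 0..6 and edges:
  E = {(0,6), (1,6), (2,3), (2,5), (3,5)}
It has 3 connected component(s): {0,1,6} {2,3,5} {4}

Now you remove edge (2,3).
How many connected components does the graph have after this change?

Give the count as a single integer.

Initial component count: 3
Remove (2,3): not a bridge. Count unchanged: 3.
  After removal, components: {0,1,6} {2,3,5} {4}
New component count: 3

Answer: 3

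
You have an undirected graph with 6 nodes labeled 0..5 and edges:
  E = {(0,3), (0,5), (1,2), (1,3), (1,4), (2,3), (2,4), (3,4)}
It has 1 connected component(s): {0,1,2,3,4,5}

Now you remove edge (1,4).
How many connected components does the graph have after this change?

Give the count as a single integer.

Initial component count: 1
Remove (1,4): not a bridge. Count unchanged: 1.
  After removal, components: {0,1,2,3,4,5}
New component count: 1

Answer: 1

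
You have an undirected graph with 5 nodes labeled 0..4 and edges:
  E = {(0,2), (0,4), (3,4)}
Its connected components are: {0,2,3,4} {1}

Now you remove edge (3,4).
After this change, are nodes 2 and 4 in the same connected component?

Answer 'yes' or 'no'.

Answer: yes

Derivation:
Initial components: {0,2,3,4} {1}
Removing edge (3,4): it was a bridge — component count 2 -> 3.
New components: {0,2,4} {1} {3}
Are 2 and 4 in the same component? yes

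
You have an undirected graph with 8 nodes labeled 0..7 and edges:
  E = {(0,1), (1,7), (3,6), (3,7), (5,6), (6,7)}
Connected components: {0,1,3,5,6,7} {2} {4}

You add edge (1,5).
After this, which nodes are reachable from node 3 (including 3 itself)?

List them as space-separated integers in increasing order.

Answer: 0 1 3 5 6 7

Derivation:
Before: nodes reachable from 3: {0,1,3,5,6,7}
Adding (1,5): both endpoints already in same component. Reachability from 3 unchanged.
After: nodes reachable from 3: {0,1,3,5,6,7}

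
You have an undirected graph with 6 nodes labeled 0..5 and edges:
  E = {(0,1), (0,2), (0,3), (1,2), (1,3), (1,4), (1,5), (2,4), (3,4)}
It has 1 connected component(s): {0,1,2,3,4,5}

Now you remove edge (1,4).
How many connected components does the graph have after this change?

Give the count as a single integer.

Answer: 1

Derivation:
Initial component count: 1
Remove (1,4): not a bridge. Count unchanged: 1.
  After removal, components: {0,1,2,3,4,5}
New component count: 1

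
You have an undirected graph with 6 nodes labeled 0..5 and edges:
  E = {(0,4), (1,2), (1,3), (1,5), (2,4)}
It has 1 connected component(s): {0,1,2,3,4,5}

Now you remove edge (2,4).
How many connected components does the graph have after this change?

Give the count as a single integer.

Initial component count: 1
Remove (2,4): it was a bridge. Count increases: 1 -> 2.
  After removal, components: {0,4} {1,2,3,5}
New component count: 2

Answer: 2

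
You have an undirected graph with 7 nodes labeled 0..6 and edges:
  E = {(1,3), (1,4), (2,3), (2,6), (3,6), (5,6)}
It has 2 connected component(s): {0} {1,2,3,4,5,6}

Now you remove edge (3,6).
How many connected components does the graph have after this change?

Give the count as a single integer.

Initial component count: 2
Remove (3,6): not a bridge. Count unchanged: 2.
  After removal, components: {0} {1,2,3,4,5,6}
New component count: 2

Answer: 2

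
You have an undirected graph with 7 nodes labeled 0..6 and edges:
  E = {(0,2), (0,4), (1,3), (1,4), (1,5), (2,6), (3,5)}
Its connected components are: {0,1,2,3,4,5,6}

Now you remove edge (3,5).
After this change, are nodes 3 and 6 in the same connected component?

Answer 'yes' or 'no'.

Initial components: {0,1,2,3,4,5,6}
Removing edge (3,5): not a bridge — component count unchanged at 1.
New components: {0,1,2,3,4,5,6}
Are 3 and 6 in the same component? yes

Answer: yes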